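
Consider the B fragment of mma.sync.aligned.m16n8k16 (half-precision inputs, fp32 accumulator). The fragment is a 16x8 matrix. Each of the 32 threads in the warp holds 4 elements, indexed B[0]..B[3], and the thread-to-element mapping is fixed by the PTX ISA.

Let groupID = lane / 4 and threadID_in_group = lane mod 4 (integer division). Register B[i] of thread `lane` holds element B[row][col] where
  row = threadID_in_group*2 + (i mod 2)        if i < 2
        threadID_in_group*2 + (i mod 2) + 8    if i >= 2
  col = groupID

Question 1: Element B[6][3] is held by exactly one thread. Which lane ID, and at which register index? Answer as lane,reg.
15,0

c=3->g=3  r=6->rb=0,t=3,b0=0
L=3*4+3=15  i=0*2+0=0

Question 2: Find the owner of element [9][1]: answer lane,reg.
c=1->g=1  r=9->rb=1,t=0,b0=1
L=1*4+0=4  i=1*2+1=3

4,3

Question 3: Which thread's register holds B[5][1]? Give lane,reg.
c: 1->gid=1  r: 5->r8=0,tid=2,i&1=1
L=1*4+2=6  i=0*2+1=1

6,1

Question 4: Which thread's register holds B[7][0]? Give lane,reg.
3,1

c=0->g=0  r=7->rb=0,t=3,b0=1
L=0*4+3=3  i=0*2+1=1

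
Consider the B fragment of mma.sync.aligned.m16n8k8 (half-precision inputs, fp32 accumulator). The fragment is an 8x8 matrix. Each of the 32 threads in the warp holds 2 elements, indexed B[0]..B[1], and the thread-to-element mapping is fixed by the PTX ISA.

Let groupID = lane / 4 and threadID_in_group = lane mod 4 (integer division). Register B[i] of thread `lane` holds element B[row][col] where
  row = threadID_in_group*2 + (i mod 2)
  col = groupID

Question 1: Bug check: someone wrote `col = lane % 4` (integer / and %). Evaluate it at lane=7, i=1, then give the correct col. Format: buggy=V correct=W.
`lane % 4`[7,1]=>3
L=7=>grp=7>>2=1, tig=7&3=3
[1]=>row 3·2+1=7  col grp=1
col: 3 vs 1

buggy=3 correct=1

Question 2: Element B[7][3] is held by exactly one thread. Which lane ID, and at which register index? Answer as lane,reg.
c=3→G=3  r=7→T=3,p=1
L=3*4+3=15  i=1=1

15,1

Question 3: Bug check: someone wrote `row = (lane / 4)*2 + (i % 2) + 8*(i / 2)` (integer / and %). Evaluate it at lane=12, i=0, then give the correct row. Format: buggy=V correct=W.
buggy=6 correct=0

`(lane / 4)*2 + (i % 2) + 8*(i / 2)`[12,0]⇒6
L=12⇒gr=12>>2=3, th=12&3=0
[0]⇒row 0·2+0=0  col gr=3
row: 6 vs 0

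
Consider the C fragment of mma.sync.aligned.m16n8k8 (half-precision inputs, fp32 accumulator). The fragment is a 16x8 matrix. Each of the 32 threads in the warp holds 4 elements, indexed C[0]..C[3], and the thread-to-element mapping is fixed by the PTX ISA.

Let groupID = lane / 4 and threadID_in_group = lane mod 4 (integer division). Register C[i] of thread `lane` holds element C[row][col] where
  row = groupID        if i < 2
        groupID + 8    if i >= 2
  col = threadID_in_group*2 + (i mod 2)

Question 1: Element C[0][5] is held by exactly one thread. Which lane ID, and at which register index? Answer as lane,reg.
2,1

r=0->g=0,rb=0  c=5->t=2,b0=1
L=0*4+2=2  i=0*2+1=1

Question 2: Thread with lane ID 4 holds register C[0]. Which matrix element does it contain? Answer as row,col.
1,0

lane 4: grp=1 (4/4), tig=0 (4%4)
i=0: r=1+0=1, c=0*2+0=0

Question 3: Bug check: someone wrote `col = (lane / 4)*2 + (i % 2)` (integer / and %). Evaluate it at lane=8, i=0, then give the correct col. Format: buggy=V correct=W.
buggy=4 correct=0

`(lane / 4)*2 + (i % 2)`[8,0]=>4
8: grp=2,tig=0
[0] (2+0,0*2+0) = (2,0)
col: 4 vs 0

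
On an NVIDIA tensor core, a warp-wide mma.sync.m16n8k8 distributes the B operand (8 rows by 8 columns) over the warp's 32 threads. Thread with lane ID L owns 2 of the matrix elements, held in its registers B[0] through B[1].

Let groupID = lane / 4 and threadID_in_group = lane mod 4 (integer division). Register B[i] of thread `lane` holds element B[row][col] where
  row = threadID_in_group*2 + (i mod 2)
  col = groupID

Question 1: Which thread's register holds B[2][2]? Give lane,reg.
c=2→G=2  r=2→T=1,p=0
L=2*4+1=9  i=0=0

9,0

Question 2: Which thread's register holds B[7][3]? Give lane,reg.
15,1

c: 3->gid=3  r: 7->tid=3,i&1=1
L=3*4+3=15  i=1=1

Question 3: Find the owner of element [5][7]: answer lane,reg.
c=7->g=7  r=5->t=2,b0=1
L=7*4+2=30  i=1=1

30,1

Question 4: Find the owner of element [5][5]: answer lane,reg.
c:5=>grp=5  r:5=>tig=2,lo=1
L=5*4+2=22  i=1=1

22,1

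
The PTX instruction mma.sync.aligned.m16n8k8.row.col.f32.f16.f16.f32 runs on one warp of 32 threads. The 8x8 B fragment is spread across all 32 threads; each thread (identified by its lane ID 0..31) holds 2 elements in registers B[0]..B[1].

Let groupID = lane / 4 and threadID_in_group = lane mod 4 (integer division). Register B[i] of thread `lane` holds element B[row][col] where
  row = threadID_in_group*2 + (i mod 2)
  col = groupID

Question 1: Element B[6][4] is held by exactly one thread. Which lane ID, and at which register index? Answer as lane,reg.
19,0

c=4→G=4  r=6→T=3,p=0
L=4*4+3=19  i=0=0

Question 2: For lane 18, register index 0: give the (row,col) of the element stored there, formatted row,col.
4,4

lane 18: G=4 (18/4), T=2 (18%4)
i=0: r=2*2+0=4, c=G=4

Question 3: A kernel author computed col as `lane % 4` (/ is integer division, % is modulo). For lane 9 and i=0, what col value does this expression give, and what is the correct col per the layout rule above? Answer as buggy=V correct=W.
`lane % 4`[9,0]⇒1
9: gr=2,th=1
[0] (1*2+0,2) = (2,2)
col: 1 vs 2

buggy=1 correct=2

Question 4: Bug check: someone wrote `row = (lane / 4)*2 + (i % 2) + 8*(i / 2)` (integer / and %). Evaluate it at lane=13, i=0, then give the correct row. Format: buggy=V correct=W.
`(lane / 4)*2 + (i % 2) + 8*(i / 2)`[13,0]->6
lane 13->13/4=3, 13 mod 4=1
i=0  r:2·1+0->2  c:3
row: 6 vs 2

buggy=6 correct=2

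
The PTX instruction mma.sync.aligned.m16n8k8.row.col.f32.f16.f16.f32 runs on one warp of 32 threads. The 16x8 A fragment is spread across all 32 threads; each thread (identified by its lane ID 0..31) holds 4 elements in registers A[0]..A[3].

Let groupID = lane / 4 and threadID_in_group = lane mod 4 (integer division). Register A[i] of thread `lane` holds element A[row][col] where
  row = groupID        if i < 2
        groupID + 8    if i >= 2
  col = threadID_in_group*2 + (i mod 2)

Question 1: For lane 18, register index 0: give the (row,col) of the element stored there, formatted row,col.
4,4

L=18->gid=18>>2=4, tid=18&3=2
[0]->row 4+0=4  col 2·2+0=4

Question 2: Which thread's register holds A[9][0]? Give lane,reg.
r:9=>grp=1,rB=1  c:0=>tig=0,lo=0
L=1*4+0=4  i=1*2+0=2

4,2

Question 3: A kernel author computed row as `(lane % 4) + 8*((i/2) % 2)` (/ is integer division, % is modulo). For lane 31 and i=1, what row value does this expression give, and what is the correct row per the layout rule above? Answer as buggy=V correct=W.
`(lane % 4) + 8*((i/2) % 2)`[31,1]→3
lane 31: G=7 (31/4), T=3 (31%4)
i=1: r=7+0=7, c=3*2+1=7
row: 3 vs 7

buggy=3 correct=7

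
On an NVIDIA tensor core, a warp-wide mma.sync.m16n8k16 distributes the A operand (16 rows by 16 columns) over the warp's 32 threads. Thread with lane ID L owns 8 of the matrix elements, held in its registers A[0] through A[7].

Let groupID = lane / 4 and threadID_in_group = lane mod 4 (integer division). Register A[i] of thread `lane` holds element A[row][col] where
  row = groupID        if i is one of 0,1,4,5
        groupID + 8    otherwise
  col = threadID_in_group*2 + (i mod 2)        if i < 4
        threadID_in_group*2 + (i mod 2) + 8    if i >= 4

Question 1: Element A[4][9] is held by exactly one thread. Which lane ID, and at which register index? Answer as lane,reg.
r=4->g=4,rb=0  c=9->cb=1,t=0,b0=1
L=4*4+0=16  i=1*4+0*2+1=5

16,5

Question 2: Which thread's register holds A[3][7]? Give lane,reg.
15,1

r:3=>grp=3,rB=0  c:7=>cB=0,tig=3,lo=1
L=3*4+3=15  i=0*4+0*2+1=1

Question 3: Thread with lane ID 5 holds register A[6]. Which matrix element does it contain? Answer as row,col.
L=5→G=5>>2=1, T=5&3=1
[6]→row 1+8=9  col 1·2+0+8=10

9,10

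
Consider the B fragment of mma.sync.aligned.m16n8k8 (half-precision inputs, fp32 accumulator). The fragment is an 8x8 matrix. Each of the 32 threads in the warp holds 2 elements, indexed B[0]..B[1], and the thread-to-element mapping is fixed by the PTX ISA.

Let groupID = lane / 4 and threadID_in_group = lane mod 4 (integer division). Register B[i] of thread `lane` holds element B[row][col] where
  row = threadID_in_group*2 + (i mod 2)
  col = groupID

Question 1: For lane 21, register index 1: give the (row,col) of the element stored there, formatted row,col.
3,5

L=21->g=21>>2=5, t=21&3=1
[1]->row 1·2+1=3  col g=5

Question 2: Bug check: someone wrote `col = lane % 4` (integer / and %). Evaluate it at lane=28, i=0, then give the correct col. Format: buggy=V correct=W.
buggy=0 correct=7

`lane % 4`[28,0]->0
28: gid=7,tid=0
[0] (0*2+0,7) = (0,7)
col: 0 vs 7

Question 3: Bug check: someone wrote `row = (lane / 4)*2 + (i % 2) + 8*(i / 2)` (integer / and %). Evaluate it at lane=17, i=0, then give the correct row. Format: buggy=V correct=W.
`(lane / 4)*2 + (i % 2) + 8*(i / 2)`[17,0]⇒8
17: gr=4,th=1
[0] (1*2+0,4) = (2,4)
row: 8 vs 2

buggy=8 correct=2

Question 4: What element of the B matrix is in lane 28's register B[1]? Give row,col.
1,7

lane 28: gr=7 (28/4), th=0 (28%4)
i=1: r=0*2+1=1, c=gr=7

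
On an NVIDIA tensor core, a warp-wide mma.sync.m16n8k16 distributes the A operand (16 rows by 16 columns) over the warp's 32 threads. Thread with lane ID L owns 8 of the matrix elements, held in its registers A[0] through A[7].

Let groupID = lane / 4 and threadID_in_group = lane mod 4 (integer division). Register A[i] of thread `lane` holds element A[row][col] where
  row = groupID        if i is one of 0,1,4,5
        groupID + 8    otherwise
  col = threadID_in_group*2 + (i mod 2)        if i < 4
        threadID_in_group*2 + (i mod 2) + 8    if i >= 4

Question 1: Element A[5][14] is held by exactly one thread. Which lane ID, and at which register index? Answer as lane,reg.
23,4

r: 5->gid=5,r8=0  c: 14->c8=1,tid=3,i&1=0
L=5*4+3=23  i=1*4+0*2+0=4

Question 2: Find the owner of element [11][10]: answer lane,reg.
13,6

r: 11->gid=3,r8=1  c: 10->c8=1,tid=1,i&1=0
L=3*4+1=13  i=1*4+1*2+0=6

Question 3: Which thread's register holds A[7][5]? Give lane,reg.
30,1

r=7→G=7,rhi=0  c=5→chi=0,T=2,p=1
L=7*4+2=30  i=0*4+0*2+1=1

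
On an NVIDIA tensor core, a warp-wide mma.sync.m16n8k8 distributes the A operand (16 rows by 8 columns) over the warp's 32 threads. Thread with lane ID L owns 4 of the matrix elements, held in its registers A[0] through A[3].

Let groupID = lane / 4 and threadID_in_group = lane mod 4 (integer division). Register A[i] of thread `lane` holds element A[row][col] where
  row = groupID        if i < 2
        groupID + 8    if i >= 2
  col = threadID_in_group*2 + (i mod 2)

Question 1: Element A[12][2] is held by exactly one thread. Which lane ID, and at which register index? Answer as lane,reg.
r=12⇒gr=4,Rb=1  c=2⇒th=1,odd=0
L=4*4+1=17  i=1*2+0=2

17,2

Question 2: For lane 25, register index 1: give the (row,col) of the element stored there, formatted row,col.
25: g=6,t=1
[1] (6+0,1*2+1) = (6,3)

6,3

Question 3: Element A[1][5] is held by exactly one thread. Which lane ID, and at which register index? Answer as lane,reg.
6,1

r=1->g=1,rb=0  c=5->t=2,b0=1
L=1*4+2=6  i=0*2+1=1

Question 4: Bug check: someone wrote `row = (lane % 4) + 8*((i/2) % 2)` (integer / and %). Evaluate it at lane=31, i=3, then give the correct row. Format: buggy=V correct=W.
buggy=11 correct=15

`(lane % 4) + 8*((i/2) % 2)`[31,3]=>11
L=31=>grp=31>>2=7, tig=31&3=3
[3]=>row 7+8=15  col 3·2+1=7
row: 11 vs 15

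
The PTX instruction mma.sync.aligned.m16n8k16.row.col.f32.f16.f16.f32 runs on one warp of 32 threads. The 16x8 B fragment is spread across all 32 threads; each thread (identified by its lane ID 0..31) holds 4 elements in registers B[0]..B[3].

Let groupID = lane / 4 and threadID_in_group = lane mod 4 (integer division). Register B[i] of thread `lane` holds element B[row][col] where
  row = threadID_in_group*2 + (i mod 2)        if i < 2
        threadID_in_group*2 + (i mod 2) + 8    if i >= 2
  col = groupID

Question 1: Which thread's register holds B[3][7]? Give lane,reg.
c=7->g=7  r=3->rb=0,t=1,b0=1
L=7*4+1=29  i=0*2+1=1

29,1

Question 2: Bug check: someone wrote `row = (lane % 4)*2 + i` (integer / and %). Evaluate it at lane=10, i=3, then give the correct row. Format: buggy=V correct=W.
`(lane % 4)*2 + i`[10,3]->7
L=10->g=10>>2=2, t=10&3=2
[3]->row 2·2+1+8=13  col g=2
row: 7 vs 13

buggy=7 correct=13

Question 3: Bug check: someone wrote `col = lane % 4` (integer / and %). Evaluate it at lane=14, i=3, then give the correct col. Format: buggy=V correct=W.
`lane % 4`[14,3]=>2
lane 14=>14/4=3, 14 mod 4=2
i=3  r:2·2+1+8=>13  c:3
col: 2 vs 3

buggy=2 correct=3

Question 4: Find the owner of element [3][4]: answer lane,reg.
17,1

c:4=>grp=4  r:3=>rB=0,tig=1,lo=1
L=4*4+1=17  i=0*2+1=1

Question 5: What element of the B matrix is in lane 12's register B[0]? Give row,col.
12: g=3,t=0
[0] (0*2+0+0,3) = (0,3)

0,3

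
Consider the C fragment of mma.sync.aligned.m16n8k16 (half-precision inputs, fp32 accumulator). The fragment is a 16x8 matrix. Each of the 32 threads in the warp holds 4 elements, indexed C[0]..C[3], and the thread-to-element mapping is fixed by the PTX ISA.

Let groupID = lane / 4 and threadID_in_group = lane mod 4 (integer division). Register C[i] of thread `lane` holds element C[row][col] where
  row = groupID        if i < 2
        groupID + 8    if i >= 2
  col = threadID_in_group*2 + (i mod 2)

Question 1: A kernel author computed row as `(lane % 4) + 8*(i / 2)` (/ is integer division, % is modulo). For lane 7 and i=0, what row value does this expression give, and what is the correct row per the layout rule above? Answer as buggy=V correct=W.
buggy=3 correct=1

`(lane % 4) + 8*(i / 2)`[7,0]->3
L=7->gid=7>>2=1, tid=7&3=3
[0]->row 1+0=1  col 3·2+0=6
row: 3 vs 1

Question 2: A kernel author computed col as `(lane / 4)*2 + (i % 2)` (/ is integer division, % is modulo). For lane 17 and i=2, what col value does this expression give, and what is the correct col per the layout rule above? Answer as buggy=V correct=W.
buggy=8 correct=2

`(lane / 4)*2 + (i % 2)`[17,2]->8
17: gid=4,tid=1
[2] (4+8,1*2+0) = (12,2)
col: 8 vs 2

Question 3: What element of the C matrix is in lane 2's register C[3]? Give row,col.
8,5

lane 2: gr=0 (2/4), th=2 (2%4)
i=3: r=0+8=8, c=2*2+1=5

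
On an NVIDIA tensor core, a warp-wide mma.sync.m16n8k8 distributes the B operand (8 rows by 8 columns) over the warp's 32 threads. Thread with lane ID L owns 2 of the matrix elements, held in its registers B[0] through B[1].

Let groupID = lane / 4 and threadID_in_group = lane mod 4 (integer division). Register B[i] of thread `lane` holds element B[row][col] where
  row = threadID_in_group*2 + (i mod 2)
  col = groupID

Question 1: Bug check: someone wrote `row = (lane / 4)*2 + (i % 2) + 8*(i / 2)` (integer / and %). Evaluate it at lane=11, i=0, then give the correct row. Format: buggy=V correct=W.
`(lane / 4)*2 + (i % 2) + 8*(i / 2)`[11,0]->4
lane 11: g=2 (11/4), t=3 (11%4)
i=0: r=3*2+0=6, c=g=2
row: 4 vs 6

buggy=4 correct=6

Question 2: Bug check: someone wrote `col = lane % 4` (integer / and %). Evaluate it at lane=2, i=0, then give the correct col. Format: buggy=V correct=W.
buggy=2 correct=0

`lane % 4`[2,0]=>2
lane 2: grp=0 (2/4), tig=2 (2%4)
i=0: r=2*2+0=4, c=grp=0
col: 2 vs 0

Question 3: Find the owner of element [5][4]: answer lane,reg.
c=4→G=4  r=5→T=2,p=1
L=4*4+2=18  i=1=1

18,1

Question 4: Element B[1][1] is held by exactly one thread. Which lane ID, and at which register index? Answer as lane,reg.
c=1→G=1  r=1→T=0,p=1
L=1*4+0=4  i=1=1

4,1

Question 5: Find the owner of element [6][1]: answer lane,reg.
7,0

c: 1->gid=1  r: 6->tid=3,i&1=0
L=1*4+3=7  i=0=0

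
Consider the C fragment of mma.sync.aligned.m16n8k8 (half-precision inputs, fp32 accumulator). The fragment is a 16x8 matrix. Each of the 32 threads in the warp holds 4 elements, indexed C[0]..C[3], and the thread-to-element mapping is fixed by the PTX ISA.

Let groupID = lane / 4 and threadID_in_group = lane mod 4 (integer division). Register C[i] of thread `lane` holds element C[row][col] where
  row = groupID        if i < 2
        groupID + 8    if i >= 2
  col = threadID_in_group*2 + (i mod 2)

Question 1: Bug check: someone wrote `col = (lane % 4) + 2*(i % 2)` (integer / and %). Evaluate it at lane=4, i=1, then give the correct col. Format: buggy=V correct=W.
`(lane % 4) + 2*(i % 2)`[4,1]→2
lane 4→4/4=1, 4 mod 4=0
i=1  r:1+0→1  c:2·0+1→1
col: 2 vs 1

buggy=2 correct=1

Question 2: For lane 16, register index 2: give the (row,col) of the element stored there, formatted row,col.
12,0

16: gr=4,th=0
[2] (4+8,0*2+0) = (12,0)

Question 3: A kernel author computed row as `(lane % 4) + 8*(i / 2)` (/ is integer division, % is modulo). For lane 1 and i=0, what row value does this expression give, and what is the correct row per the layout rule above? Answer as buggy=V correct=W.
`(lane % 4) + 8*(i / 2)`[1,0]=>1
lane 1=>1/4=0, 1 mod 4=1
i=0  r:0+0=>0  c:2·1+0=>2
row: 1 vs 0

buggy=1 correct=0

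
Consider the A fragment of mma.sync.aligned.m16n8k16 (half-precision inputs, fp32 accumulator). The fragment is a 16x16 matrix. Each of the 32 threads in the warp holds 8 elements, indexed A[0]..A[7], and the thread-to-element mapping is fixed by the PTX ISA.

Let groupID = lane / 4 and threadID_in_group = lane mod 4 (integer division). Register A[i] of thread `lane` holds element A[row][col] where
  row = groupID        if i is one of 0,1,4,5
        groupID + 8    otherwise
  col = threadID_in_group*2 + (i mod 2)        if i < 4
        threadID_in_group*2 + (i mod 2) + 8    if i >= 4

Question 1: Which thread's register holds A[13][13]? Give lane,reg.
r:13=>grp=5,rB=1  c:13=>cB=1,tig=2,lo=1
L=5*4+2=22  i=1*4+1*2+1=7

22,7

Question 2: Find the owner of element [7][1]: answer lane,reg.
28,1

r=7⇒gr=7,Rb=0  c=1⇒Cb=0,th=0,odd=1
L=7*4+0=28  i=0*4+0*2+1=1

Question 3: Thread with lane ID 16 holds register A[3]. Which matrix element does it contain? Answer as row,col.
lane 16: gr=4 (16/4), th=0 (16%4)
i=3: r=4+8=12, c=0*2+1+0=1

12,1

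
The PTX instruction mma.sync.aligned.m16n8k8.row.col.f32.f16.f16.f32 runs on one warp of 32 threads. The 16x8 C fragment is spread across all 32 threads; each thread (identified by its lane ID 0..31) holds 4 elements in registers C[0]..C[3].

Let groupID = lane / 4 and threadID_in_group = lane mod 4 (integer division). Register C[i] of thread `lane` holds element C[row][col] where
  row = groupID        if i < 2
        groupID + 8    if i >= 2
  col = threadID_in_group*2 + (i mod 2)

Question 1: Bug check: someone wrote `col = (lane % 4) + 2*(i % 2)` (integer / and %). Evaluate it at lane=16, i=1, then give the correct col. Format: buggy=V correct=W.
`(lane % 4) + 2*(i % 2)`[16,1]⇒2
lane 16⇒16/4=4, 16 mod 4=0
i=1  r:4+0⇒4  c:2·0+1⇒1
col: 2 vs 1

buggy=2 correct=1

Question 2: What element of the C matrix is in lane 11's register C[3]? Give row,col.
lane 11: G=2 (11/4), T=3 (11%4)
i=3: r=2+8=10, c=3*2+1=7

10,7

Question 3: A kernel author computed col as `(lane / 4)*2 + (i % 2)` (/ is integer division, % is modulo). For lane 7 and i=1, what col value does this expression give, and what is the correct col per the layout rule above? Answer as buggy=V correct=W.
buggy=3 correct=7

`(lane / 4)*2 + (i % 2)`[7,1]→3
lane 7→7/4=1, 7 mod 4=3
i=1  r:1+0→1  c:2·3+1→7
col: 3 vs 7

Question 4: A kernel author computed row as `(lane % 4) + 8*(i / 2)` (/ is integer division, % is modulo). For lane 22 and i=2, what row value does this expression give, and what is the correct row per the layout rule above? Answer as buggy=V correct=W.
buggy=10 correct=13

`(lane % 4) + 8*(i / 2)`[22,2]=>10
lane 22=>22/4=5, 22 mod 4=2
i=2  r:5+8=>13  c:2·2+0=>4
row: 10 vs 13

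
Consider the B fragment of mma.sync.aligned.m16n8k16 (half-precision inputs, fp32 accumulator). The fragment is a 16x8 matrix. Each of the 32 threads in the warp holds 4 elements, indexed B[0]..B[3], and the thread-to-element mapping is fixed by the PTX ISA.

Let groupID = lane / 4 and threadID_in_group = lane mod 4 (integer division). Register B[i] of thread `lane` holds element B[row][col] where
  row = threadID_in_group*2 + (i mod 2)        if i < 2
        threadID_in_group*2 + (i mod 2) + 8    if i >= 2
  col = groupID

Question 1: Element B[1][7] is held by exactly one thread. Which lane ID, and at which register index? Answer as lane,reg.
c=7->g=7  r=1->rb=0,t=0,b0=1
L=7*4+0=28  i=0*2+1=1

28,1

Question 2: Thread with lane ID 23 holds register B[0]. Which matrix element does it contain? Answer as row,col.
6,5

lane 23->23/4=5, 23 mod 4=3
i=0  r:2·3+0+0->6  c:5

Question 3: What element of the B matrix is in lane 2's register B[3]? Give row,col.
13,0

L=2->g=2>>2=0, t=2&3=2
[3]->row 2·2+1+8=13  col g=0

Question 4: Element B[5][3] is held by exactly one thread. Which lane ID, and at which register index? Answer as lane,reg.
14,1

c=3⇒gr=3  r=5⇒Rb=0,th=2,odd=1
L=3*4+2=14  i=0*2+1=1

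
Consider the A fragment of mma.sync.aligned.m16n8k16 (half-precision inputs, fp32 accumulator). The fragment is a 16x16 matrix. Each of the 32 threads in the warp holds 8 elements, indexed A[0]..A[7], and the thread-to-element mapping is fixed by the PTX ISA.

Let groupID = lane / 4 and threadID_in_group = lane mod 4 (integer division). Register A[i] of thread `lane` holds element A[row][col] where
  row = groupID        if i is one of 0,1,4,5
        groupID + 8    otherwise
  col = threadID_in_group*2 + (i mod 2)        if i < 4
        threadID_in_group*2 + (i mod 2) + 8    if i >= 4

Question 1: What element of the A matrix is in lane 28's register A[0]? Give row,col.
7,0

lane 28⇒28/4=7, 28 mod 4=0
i=0  r:7+0⇒7  c:2·0+0+0⇒0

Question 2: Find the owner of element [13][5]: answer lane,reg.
22,3

r=13→G=5,rhi=1  c=5→chi=0,T=2,p=1
L=5*4+2=22  i=0*4+1*2+1=3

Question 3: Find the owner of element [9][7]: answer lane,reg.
7,3

r=9⇒gr=1,Rb=1  c=7⇒Cb=0,th=3,odd=1
L=1*4+3=7  i=0*4+1*2+1=3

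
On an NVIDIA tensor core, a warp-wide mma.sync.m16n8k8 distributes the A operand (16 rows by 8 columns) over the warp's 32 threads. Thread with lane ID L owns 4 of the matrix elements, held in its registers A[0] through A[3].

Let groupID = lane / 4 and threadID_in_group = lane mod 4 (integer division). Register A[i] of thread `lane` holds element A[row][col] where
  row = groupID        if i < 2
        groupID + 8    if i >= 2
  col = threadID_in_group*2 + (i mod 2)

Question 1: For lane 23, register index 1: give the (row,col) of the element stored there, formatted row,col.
5,7

23: gid=5,tid=3
[1] (5+0,3*2+1) = (5,7)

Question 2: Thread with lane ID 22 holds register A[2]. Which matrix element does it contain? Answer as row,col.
13,4

lane 22: gr=5 (22/4), th=2 (22%4)
i=2: r=5+8=13, c=2*2+0=4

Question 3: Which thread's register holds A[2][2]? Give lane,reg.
r=2→G=2,rhi=0  c=2→T=1,p=0
L=2*4+1=9  i=0*2+0=0

9,0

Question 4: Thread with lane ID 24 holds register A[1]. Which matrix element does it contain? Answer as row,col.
6,1

lane 24->24/4=6, 24 mod 4=0
i=1  r:6+0->6  c:2·0+1->1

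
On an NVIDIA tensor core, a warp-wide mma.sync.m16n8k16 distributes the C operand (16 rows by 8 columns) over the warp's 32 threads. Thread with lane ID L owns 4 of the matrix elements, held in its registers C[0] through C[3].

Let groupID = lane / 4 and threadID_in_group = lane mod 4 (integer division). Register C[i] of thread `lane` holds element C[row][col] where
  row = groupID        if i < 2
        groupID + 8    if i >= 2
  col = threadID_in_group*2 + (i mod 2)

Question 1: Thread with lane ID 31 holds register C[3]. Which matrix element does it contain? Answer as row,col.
lane 31->31/4=7, 31 mod 4=3
i=3  r:7+8->15  c:2·3+1->7

15,7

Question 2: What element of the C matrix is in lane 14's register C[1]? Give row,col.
lane 14->14/4=3, 14 mod 4=2
i=1  r:3+0->3  c:2·2+1->5

3,5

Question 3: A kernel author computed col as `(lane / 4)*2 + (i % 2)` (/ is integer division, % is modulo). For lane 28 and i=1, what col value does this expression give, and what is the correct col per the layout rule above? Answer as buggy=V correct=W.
`(lane / 4)*2 + (i % 2)`[28,1]->15
lane 28: gid=7 (28/4), tid=0 (28%4)
i=1: r=7+0=7, c=0*2+1=1
col: 15 vs 1

buggy=15 correct=1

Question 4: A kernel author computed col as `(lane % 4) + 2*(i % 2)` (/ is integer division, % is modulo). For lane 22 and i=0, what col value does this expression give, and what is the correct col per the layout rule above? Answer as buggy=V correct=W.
buggy=2 correct=4

`(lane % 4) + 2*(i % 2)`[22,0]->2
lane 22: g=5 (22/4), t=2 (22%4)
i=0: r=5+0=5, c=2*2+0=4
col: 2 vs 4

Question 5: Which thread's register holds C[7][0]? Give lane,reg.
r=7->g=7,rb=0  c=0->t=0,b0=0
L=7*4+0=28  i=0*2+0=0

28,0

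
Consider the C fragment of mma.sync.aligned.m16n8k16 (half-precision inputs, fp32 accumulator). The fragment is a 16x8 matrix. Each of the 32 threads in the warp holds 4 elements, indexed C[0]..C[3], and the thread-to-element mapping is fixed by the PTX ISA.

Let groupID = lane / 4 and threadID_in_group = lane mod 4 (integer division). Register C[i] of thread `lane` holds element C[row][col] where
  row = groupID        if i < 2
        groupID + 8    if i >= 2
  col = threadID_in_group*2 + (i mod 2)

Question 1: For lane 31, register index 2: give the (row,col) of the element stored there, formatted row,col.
31: gid=7,tid=3
[2] (7+8,3*2+0) = (15,6)

15,6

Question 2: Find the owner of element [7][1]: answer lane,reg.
28,1

r=7⇒gr=7,Rb=0  c=1⇒th=0,odd=1
L=7*4+0=28  i=0*2+1=1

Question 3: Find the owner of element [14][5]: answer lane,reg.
26,3

r: 14->gid=6,r8=1  c: 5->tid=2,i&1=1
L=6*4+2=26  i=1*2+1=3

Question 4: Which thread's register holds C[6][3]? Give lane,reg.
r: 6->gid=6,r8=0  c: 3->tid=1,i&1=1
L=6*4+1=25  i=0*2+1=1

25,1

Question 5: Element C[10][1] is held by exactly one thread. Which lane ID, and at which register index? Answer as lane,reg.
8,3

r=10→G=2,rhi=1  c=1→T=0,p=1
L=2*4+0=8  i=1*2+1=3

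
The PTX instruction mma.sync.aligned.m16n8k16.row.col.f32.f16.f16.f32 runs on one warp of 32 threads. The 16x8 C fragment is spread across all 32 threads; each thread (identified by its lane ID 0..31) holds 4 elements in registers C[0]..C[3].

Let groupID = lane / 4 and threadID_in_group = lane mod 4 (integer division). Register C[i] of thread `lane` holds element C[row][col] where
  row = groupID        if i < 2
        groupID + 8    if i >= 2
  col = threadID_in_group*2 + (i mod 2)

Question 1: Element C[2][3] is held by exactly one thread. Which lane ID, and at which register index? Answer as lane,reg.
9,1

r:2=>grp=2,rB=0  c:3=>tig=1,lo=1
L=2*4+1=9  i=0*2+1=1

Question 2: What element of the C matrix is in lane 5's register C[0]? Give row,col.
1,2

5: grp=1,tig=1
[0] (1+0,1*2+0) = (1,2)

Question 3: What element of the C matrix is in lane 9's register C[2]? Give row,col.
10,2

9: G=2,T=1
[2] (2+8,1*2+0) = (10,2)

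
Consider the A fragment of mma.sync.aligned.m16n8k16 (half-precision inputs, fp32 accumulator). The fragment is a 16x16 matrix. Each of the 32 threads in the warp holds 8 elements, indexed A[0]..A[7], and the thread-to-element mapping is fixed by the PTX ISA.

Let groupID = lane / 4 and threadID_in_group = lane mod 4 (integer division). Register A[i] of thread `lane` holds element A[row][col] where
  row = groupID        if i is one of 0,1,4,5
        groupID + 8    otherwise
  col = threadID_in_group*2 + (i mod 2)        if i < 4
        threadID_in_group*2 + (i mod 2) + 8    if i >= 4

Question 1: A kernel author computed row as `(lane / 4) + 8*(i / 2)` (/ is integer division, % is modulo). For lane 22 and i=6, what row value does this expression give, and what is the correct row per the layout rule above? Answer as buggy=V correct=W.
`(lane / 4) + 8*(i / 2)`[22,6]→29
lane 22→22/4=5, 22 mod 4=2
i=6  r:5+8→13  c:2·2+0+8→12
row: 29 vs 13

buggy=29 correct=13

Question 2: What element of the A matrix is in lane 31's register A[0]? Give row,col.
lane 31->31/4=7, 31 mod 4=3
i=0  r:7+0->7  c:2·3+0+0->6

7,6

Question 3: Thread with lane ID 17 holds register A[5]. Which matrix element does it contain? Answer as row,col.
4,11

lane 17: gid=4 (17/4), tid=1 (17%4)
i=5: r=4+0=4, c=1*2+1+8=11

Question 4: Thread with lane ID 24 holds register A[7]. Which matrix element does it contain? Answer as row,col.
lane 24→24/4=6, 24 mod 4=0
i=7  r:6+8→14  c:2·0+1+8→9

14,9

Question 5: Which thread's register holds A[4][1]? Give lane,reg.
r=4⇒gr=4,Rb=0  c=1⇒Cb=0,th=0,odd=1
L=4*4+0=16  i=0*4+0*2+1=1

16,1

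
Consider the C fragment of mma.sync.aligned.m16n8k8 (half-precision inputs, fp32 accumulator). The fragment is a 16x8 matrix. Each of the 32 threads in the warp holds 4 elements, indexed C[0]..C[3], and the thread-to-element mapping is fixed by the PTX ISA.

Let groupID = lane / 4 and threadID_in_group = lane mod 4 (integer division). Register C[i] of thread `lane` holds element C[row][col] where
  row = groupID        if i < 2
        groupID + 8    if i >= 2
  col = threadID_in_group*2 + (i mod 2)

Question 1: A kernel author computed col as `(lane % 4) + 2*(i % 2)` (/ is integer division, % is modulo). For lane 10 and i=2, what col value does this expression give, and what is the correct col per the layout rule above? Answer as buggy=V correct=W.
`(lane % 4) + 2*(i % 2)`[10,2]->2
lane 10->10/4=2, 10 mod 4=2
i=2  r:2+8->10  c:2·2+0->4
col: 2 vs 4

buggy=2 correct=4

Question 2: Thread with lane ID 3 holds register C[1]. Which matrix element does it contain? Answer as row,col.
0,7

L=3->gid=3>>2=0, tid=3&3=3
[1]->row 0+0=0  col 3·2+1=7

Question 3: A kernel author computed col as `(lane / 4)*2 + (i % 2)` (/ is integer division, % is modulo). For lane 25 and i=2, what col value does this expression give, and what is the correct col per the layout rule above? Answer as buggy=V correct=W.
`(lane / 4)*2 + (i % 2)`[25,2]→12
25: G=6,T=1
[2] (6+8,1*2+0) = (14,2)
col: 12 vs 2

buggy=12 correct=2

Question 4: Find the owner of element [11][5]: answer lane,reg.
14,3

r: 11->gid=3,r8=1  c: 5->tid=2,i&1=1
L=3*4+2=14  i=1*2+1=3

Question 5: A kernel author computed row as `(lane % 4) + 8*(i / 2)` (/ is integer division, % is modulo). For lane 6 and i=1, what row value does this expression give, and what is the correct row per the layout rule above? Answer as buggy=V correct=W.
buggy=2 correct=1

`(lane % 4) + 8*(i / 2)`[6,1]→2
lane 6→6/4=1, 6 mod 4=2
i=1  r:1+0→1  c:2·2+1→5
row: 2 vs 1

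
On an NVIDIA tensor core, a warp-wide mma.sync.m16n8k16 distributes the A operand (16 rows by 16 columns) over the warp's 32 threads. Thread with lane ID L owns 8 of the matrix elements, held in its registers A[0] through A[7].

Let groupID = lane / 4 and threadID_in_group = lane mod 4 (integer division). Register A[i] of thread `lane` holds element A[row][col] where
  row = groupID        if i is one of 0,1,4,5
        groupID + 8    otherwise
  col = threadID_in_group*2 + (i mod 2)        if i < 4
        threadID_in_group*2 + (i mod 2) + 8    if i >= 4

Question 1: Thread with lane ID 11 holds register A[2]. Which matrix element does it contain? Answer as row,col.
lane 11->11/4=2, 11 mod 4=3
i=2  r:2+8->10  c:2·3+0+0->6

10,6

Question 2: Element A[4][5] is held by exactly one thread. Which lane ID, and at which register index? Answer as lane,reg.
18,1

r: 4->gid=4,r8=0  c: 5->c8=0,tid=2,i&1=1
L=4*4+2=18  i=0*4+0*2+1=1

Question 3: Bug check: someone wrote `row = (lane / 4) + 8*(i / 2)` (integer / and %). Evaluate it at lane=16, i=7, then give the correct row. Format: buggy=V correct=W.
buggy=28 correct=12

`(lane / 4) + 8*(i / 2)`[16,7]=>28
lane 16: grp=4 (16/4), tig=0 (16%4)
i=7: r=4+8=12, c=0*2+1+8=9
row: 28 vs 12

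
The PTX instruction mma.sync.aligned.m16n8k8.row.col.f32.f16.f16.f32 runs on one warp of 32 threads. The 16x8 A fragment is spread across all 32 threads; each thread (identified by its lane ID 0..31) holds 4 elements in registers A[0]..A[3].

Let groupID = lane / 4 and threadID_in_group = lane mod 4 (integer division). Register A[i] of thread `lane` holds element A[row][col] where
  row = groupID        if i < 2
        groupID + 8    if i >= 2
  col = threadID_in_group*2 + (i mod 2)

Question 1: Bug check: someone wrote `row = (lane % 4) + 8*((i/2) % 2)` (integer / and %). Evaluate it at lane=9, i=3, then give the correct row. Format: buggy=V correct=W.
`(lane % 4) + 8*((i/2) % 2)`[9,3]->9
9: g=2,t=1
[3] (2+8,1*2+1) = (10,3)
row: 9 vs 10

buggy=9 correct=10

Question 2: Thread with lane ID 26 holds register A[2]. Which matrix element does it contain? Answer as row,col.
26: g=6,t=2
[2] (6+8,2*2+0) = (14,4)

14,4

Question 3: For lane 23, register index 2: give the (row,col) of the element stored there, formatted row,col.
13,6

lane 23⇒23/4=5, 23 mod 4=3
i=2  r:5+8⇒13  c:2·3+0⇒6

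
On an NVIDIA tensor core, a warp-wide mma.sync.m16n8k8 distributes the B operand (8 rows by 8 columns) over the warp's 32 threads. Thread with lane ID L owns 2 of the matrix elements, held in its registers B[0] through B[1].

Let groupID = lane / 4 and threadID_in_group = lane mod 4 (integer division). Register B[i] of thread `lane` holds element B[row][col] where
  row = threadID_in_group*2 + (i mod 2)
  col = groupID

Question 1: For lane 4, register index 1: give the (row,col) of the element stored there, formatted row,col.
lane 4: g=1 (4/4), t=0 (4%4)
i=1: r=0*2+1=1, c=g=1

1,1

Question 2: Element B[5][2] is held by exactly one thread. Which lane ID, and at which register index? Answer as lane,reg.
10,1

c: 2->gid=2  r: 5->tid=2,i&1=1
L=2*4+2=10  i=1=1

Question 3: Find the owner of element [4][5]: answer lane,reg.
c=5⇒gr=5  r=4⇒th=2,odd=0
L=5*4+2=22  i=0=0

22,0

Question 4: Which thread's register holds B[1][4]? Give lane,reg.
c:4=>grp=4  r:1=>tig=0,lo=1
L=4*4+0=16  i=1=1

16,1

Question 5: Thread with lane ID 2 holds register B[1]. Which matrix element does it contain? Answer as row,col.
L=2⇒gr=2>>2=0, th=2&3=2
[1]⇒row 2·2+1=5  col gr=0

5,0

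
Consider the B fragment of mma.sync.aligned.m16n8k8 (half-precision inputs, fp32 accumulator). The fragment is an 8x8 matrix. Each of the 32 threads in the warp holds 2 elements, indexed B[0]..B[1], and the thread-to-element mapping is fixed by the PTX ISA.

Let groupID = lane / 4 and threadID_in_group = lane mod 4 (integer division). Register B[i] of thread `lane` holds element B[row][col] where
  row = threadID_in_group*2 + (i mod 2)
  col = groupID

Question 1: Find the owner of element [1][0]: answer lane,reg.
c=0→G=0  r=1→T=0,p=1
L=0*4+0=0  i=1=1

0,1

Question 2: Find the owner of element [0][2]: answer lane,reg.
8,0

c=2→G=2  r=0→T=0,p=0
L=2*4+0=8  i=0=0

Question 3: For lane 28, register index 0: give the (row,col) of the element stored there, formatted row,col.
28: gid=7,tid=0
[0] (0*2+0,7) = (0,7)

0,7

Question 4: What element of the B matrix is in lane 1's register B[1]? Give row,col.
lane 1: gid=0 (1/4), tid=1 (1%4)
i=1: r=1*2+1=3, c=gid=0

3,0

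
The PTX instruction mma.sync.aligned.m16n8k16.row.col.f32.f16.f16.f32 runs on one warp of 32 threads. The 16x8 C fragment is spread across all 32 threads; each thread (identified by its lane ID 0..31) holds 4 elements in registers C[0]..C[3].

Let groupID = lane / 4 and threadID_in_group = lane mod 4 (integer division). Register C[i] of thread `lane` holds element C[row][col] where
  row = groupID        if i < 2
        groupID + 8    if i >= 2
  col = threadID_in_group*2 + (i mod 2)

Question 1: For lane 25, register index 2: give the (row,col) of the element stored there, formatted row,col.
lane 25⇒25/4=6, 25 mod 4=1
i=2  r:6+8⇒14  c:2·1+0⇒2

14,2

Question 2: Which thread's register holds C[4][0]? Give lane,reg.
r=4⇒gr=4,Rb=0  c=0⇒th=0,odd=0
L=4*4+0=16  i=0*2+0=0

16,0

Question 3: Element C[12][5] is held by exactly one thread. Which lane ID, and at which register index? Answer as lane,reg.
18,3

r=12->g=4,rb=1  c=5->t=2,b0=1
L=4*4+2=18  i=1*2+1=3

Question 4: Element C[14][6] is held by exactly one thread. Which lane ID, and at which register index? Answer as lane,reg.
27,2

r: 14->gid=6,r8=1  c: 6->tid=3,i&1=0
L=6*4+3=27  i=1*2+0=2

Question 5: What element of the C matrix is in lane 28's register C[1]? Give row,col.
7,1

lane 28->28/4=7, 28 mod 4=0
i=1  r:7+0->7  c:2·0+1->1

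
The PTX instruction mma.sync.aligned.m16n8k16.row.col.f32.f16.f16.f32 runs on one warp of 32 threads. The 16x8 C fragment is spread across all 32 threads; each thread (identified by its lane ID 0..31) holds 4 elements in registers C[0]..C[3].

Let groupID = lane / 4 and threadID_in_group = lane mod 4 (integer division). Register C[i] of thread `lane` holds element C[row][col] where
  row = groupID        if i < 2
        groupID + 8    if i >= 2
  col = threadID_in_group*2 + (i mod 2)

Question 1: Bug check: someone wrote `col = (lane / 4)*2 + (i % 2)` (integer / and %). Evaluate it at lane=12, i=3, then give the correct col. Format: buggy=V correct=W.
buggy=7 correct=1

`(lane / 4)*2 + (i % 2)`[12,3]⇒7
12: gr=3,th=0
[3] (3+8,0*2+1) = (11,1)
col: 7 vs 1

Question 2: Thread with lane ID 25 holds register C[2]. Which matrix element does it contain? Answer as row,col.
14,2

L=25→G=25>>2=6, T=25&3=1
[2]→row 6+8=14  col 1·2+0=2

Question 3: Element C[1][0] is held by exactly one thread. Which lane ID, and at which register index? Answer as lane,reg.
r=1→G=1,rhi=0  c=0→T=0,p=0
L=1*4+0=4  i=0*2+0=0

4,0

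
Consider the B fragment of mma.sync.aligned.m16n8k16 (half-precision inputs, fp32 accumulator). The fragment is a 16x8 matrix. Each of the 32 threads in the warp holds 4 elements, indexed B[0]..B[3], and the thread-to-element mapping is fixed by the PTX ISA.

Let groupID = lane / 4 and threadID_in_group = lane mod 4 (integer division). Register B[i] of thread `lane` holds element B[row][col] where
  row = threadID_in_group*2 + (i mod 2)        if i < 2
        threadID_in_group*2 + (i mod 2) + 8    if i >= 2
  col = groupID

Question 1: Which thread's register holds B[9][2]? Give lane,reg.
c=2→G=2  r=9→rhi=1,T=0,p=1
L=2*4+0=8  i=1*2+1=3

8,3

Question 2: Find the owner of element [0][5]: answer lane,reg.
c=5→G=5  r=0→rhi=0,T=0,p=0
L=5*4+0=20  i=0*2+0=0

20,0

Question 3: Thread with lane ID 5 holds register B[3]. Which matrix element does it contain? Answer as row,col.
lane 5: gid=1 (5/4), tid=1 (5%4)
i=3: r=1*2+1+8=11, c=gid=1

11,1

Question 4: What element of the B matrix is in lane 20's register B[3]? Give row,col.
9,5

lane 20: g=5 (20/4), t=0 (20%4)
i=3: r=0*2+1+8=9, c=g=5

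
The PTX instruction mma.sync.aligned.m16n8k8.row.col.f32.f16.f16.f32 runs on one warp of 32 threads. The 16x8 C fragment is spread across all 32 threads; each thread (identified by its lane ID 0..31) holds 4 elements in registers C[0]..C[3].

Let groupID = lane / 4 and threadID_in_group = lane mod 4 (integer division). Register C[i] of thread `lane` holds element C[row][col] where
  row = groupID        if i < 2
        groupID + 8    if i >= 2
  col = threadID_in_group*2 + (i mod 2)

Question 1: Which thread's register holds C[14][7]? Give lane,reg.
27,3

r:14=>grp=6,rB=1  c:7=>tig=3,lo=1
L=6*4+3=27  i=1*2+1=3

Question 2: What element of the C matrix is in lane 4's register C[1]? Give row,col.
1,1

4: G=1,T=0
[1] (1+0,0*2+1) = (1,1)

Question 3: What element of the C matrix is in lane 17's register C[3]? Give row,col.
17: gid=4,tid=1
[3] (4+8,1*2+1) = (12,3)

12,3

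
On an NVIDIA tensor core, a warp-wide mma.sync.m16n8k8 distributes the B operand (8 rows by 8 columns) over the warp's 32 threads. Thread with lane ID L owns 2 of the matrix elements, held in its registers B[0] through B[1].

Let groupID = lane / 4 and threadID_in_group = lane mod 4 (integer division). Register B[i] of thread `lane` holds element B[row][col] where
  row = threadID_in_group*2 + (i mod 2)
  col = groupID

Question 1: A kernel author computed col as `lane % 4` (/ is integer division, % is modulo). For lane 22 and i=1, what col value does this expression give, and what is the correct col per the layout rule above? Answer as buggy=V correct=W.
buggy=2 correct=5

`lane % 4`[22,1]=>2
lane 22=>22/4=5, 22 mod 4=2
i=1  r:2·2+1=>5  c:5
col: 2 vs 5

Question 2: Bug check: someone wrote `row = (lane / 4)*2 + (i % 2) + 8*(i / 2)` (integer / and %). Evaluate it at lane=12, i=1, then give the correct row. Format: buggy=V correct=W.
buggy=7 correct=1

`(lane / 4)*2 + (i % 2) + 8*(i / 2)`[12,1]=>7
lane 12: grp=3 (12/4), tig=0 (12%4)
i=1: r=0*2+1=1, c=grp=3
row: 7 vs 1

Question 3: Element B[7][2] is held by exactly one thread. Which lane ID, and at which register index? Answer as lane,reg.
11,1

c:2=>grp=2  r:7=>tig=3,lo=1
L=2*4+3=11  i=1=1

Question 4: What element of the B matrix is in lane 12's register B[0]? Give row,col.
lane 12=>12/4=3, 12 mod 4=0
i=0  r:2·0+0=>0  c:3

0,3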